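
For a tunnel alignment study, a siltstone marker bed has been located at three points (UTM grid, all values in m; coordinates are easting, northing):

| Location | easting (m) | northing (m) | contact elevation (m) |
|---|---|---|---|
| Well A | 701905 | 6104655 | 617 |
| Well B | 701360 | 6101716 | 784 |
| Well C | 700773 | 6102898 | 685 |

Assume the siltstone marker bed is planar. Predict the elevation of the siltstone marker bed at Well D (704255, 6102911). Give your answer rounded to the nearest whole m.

Two edge vectors: Well A→Well B = (-545, -2939, 167), Well A→Well C = (-1132, -1757, 68).
Normal n = (Well A→Well B) × (Well A→Well C) = (93567, -151984, -2369383).
So ∂z/∂easting = −n_x/n_z = 0.03949003 and ∂z/∂northing = −n_y/n_z = −0.06414497.
Intercept c from Well A: 617 − 27718.25 + 391582.91 = 364481.66.
At (704255, 6102911): z = 27811.0 − 391471.0 + 364481.66 = 821.7 m.

822 m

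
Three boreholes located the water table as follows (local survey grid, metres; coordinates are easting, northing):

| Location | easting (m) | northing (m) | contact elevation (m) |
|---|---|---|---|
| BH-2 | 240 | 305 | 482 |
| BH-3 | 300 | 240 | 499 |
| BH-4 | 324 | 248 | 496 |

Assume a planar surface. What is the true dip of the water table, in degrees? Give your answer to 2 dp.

16.16°

Let the plane be z = a·easting + b·northing + c.
BH-3−BH-2: 60a − 65b = 17;  BH-4−BH-2: 84a − 57b = 14.
Solving gives a = −0.02892, b = −0.28824.
Gradient magnitude |∇z| = √(a² + b²) = √(0.00084 + 0.08308) = 0.28968.
True dip = arctan(0.28968) = 16.16°, dipping toward N (azimuth ≈ 006°).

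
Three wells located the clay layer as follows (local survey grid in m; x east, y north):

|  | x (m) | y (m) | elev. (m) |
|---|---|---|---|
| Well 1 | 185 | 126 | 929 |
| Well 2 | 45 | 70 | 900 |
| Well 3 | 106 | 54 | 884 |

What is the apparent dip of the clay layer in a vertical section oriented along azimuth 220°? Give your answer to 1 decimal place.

Two edge vectors: Well 1→Well 2 = (-140, -56, -29), Well 1→Well 3 = (-79, -72, -45).
Normal n = (Well 1→Well 2) × (Well 1→Well 3) = (432, -4009, 5656).
So ∂z/∂x = −n_x/n_z = −0.07638 and ∂z/∂y = −n_y/n_z = 0.70880.
Unit vector along 220° is (sin 220°, cos 220°) = (-0.6428, -0.7660).
Slope in that direction = a·(-0.6428) + b·(-0.7660) = −0.49388.
Apparent dip = arctan|0.49388| = 26.3° (true dip is 35.5°, so apparent ≤ true as expected).

26.3°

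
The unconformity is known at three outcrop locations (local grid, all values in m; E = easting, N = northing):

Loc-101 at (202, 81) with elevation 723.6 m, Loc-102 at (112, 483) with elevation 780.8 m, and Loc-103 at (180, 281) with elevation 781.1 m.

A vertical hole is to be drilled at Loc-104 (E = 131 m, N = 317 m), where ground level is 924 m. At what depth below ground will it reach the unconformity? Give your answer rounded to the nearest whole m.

190 m

Let the plane be z = a·E + b·N + c.
Loc-102−Loc-101: −90a + 402b = 57.2;  Loc-103−Loc-101: −22a + 200b = 57.5.
Solving gives a = 1.27512, b = 0.42776.
Then c = 723.6 − a·202 − b·81 = 431.38.
At (131, 317): z_contact = 167.0 + 135.6 + 431.38 = 734.0 m.
Depth below ground = 924 − 734.0 = 190 m.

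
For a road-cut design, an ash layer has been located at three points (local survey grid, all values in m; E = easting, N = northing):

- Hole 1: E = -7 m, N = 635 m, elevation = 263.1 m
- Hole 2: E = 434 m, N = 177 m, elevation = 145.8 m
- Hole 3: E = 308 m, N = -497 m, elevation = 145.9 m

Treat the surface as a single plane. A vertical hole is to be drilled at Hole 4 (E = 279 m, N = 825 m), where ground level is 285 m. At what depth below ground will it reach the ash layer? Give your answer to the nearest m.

78 m

Two edge vectors: Hole 1→Hole 2 = (441, -458, -117.3), Hole 1→Hole 3 = (315, -1132, -117.2).
Normal n = (Hole 1→Hole 2) × (Hole 1→Hole 3) = (-79106, 14735.7, -354942).
So ∂z/∂E = −n_x/n_z = −0.22287 and ∂z/∂N = −n_y/n_z = 0.04152.
Intercept c from Hole 1: 263.1 − 1.56 − 26.36 = 235.18.
At (279, 825): z_contact = −62.2 + 34.3 + 235.18 = 207.2 m.
Depth below ground = 285 − 207.2 = 78 m.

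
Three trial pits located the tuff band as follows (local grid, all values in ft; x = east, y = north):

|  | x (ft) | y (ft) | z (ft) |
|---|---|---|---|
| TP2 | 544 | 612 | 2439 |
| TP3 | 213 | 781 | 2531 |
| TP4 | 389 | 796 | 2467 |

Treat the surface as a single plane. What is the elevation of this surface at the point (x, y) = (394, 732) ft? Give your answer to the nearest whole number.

Let the plane be z = a·x + b·y + c.
TP3−TP2: −331a + 169b = 92;  TP4−TP2: −155a + 184b = 28.
Solving gives a = −0.35138, b = −0.14382.
Then c = 2439 − a·544 − b·612 = 2718.17.
At (394, 732): z = −138.4 − 105.3 + 2718.17 = 2474.4 ft.

2474 ft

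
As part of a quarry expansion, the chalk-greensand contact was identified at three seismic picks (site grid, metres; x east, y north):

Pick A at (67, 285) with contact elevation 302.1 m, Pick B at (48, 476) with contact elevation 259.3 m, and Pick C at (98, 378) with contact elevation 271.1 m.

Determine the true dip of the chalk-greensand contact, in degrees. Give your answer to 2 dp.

19.53°

Let the plane be z = a·x + b·y + c.
Pick B−Pick A: −19a + 191b = −42.8;  Pick C−Pick A: 31a + 93b = −31.
Solving gives a = −0.25242, b = −0.24919.
Gradient magnitude |∇z| = √(a² + b²) = √(0.06372 + 0.06210) = 0.35470.
True dip = arctan(0.35470) = 19.53°, dipping toward NE (azimuth ≈ 045°).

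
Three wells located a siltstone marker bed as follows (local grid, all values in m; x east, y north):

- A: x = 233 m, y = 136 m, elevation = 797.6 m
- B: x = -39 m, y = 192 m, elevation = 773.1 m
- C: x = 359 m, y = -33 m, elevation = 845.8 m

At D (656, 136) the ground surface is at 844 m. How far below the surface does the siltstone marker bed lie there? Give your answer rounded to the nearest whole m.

31 m

Let the plane be z = a·x + b·y + c.
B−A: −272a + 56b = −24.5;  C−A: 126a − 169b = 48.2.
Solving gives a = 0.03704, b = −0.25759.
Then c = 797.6 − a·233 − b·136 = 824.00.
At (656, 136): z_contact = 24.3 − 35.0 + 824.00 = 813.3 m.
Depth below ground = 844 − 813.3 = 31 m.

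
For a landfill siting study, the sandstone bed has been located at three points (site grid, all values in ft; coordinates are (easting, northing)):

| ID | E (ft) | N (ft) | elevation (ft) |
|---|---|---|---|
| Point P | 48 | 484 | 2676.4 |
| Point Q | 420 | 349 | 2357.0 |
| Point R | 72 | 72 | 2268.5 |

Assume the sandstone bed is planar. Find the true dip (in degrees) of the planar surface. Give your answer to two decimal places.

Two edge vectors: Point P→Point Q = (372, -135, -319.4), Point P→Point R = (24, -412, -407.9).
Normal n = (Point P→Point Q) × (Point P→Point R) = (-76526.3, 144073.2, -150024).
So ∂z/∂E = −n_x/n_z = −0.51009 and ∂z/∂N = −n_y/n_z = 0.96033.
Gradient magnitude |∇z| = √(a² + b²) = √(0.26020 + 0.92224) = 1.08740.
True dip = arctan(1.08740) = 47.40°, dipping toward SSE (azimuth ≈ 152°).

47.40°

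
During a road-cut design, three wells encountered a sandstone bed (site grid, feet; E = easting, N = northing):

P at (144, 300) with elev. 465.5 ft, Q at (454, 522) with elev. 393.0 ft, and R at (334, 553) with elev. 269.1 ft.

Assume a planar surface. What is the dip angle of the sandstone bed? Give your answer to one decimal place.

Two edge vectors: P→Q = (310, 222, -72.5), P→R = (190, 253, -196.4).
Normal n = (P→Q) × (P→R) = (-25258.3, 47109, 36250).
So ∂z/∂E = −n_x/n_z = 0.69678 and ∂z/∂N = −n_y/n_z = −1.29956.
Gradient magnitude |∇z| = √(a² + b²) = √(0.48550 + 1.68885) = 1.47457.
True dip = arctan(1.47457) = 55.9°, dipping toward NNW (azimuth ≈ 332°).

55.9°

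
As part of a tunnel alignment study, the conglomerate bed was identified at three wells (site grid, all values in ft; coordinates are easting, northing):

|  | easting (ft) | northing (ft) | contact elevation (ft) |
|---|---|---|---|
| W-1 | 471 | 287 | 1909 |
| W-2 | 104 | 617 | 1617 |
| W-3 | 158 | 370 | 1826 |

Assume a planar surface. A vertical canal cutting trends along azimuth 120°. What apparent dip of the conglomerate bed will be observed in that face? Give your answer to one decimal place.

Let the plane be z = a·easting + b·northing + c.
W-2−W-1: −367a + 330b = −292;  W-3−W-1: −313a + 83b = −83.
Solving gives a = 0.04331, b = −0.83669.
Unit vector along 120° is (sin 120°, cos 120°) = (0.8660, -0.5000).
Slope in that direction = a·(0.8660) + b·(-0.5000) = 0.45585.
Apparent dip = arctan|0.45585| = 24.5° (true dip is 40.0°, so apparent ≤ true as expected).

24.5°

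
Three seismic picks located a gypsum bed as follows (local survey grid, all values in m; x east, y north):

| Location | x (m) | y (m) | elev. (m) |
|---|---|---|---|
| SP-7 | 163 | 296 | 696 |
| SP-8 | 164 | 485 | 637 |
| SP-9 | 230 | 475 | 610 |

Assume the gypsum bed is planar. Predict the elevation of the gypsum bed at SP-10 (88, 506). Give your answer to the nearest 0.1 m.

665.2 m

Let the plane be z = a·x + b·y + c.
SP-8−SP-7: 1a + 189b = −59;  SP-9−SP-7: 67a + 179b = −86.
Solving gives a = −0.45602, b = −0.30976.
Then c = 696 − a·163 − b·296 = 862.02.
At (88, 506): z = −40.1 − 156.7 + 862.02 = 665.2 m.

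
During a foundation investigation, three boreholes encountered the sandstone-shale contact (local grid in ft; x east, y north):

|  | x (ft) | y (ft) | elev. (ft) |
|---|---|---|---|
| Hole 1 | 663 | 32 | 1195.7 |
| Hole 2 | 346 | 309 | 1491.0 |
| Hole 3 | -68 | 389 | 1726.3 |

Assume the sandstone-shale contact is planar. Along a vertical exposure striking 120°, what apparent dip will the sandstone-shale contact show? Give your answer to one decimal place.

Two edge vectors: Hole 1→Hole 2 = (-317, 277, 295.3), Hole 1→Hole 3 = (-731, 357, 530.6).
Normal n = (Hole 1→Hole 2) × (Hole 1→Hole 3) = (41554.1, -47664.1, 89318).
So ∂z/∂x = −n_x/n_z = −0.46524 and ∂z/∂y = −n_y/n_z = 0.53364.
Unit vector along 120° is (sin 120°, cos 120°) = (0.8660, -0.5000).
Slope in that direction = a·(0.8660) + b·(-0.5000) = −0.66973.
Apparent dip = arctan|0.66973| = 33.8° (true dip is 35.3°, so apparent ≤ true as expected).

33.8°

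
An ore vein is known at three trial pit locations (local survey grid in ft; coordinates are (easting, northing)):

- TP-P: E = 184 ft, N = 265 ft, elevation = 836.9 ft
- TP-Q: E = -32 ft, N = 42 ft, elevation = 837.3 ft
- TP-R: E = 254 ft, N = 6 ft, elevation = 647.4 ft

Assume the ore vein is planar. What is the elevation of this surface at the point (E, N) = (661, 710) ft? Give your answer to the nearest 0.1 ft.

808.9 ft

Two edge vectors: TP-P→TP-Q = (-216, -223, 0.4), TP-P→TP-R = (70, -259, -189.5).
Normal n = (TP-P→TP-Q) × (TP-P→TP-R) = (42362.1, -40904, 71554).
So ∂z/∂E = −n_x/n_z = −0.59203 and ∂z/∂N = −n_y/n_z = 0.57165.
Intercept c from TP-P: 836.9 + 108.93 − 151.49 = 794.35.
At (661, 710): z = −391.3 + 405.9 + 794.35 = 808.9 ft.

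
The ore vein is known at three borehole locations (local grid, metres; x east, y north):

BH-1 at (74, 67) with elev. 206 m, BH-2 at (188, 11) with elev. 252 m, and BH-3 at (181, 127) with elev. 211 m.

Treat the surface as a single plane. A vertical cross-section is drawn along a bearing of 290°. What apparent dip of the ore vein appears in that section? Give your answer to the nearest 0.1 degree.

18.7°

Two edge vectors: BH-1→BH-2 = (114, -56, 46), BH-1→BH-3 = (107, 60, 5).
Normal n = (BH-1→BH-2) × (BH-1→BH-3) = (-3040, 4352, 12832).
So ∂z/∂x = −n_x/n_z = 0.23691 and ∂z/∂y = −n_y/n_z = −0.33915.
Unit vector along 290° is (sin 290°, cos 290°) = (-0.9397, 0.3420).
Slope in that direction = a·(-0.9397) + b·(0.3420) = −0.33862.
Apparent dip = arctan|0.33862| = 18.7° (true dip is 22.5°, so apparent ≤ true as expected).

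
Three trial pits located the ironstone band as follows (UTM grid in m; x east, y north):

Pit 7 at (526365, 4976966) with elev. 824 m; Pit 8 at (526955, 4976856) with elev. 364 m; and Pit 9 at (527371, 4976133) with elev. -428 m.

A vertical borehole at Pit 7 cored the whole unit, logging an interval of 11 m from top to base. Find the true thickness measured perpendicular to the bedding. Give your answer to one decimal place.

Two edge vectors: Pit 7→Pit 8 = (590, -110, -460), Pit 7→Pit 9 = (1006, -833, -1252).
Normal n = (Pit 7→Pit 8) × (Pit 7→Pit 9) = (-245460, 275920, -380810).
So ∂z/∂x = −n_x/n_z = −0.64457 and ∂z/∂y = −n_y/n_z = 0.72456.
|∇z| = √(a²+b²) = 0.96977, so dip δ = arctan(0.96977) = 44.12°.
True thickness = vertical thickness × cos δ = 11 × cos 44.12° = 7.9 m.

7.9 m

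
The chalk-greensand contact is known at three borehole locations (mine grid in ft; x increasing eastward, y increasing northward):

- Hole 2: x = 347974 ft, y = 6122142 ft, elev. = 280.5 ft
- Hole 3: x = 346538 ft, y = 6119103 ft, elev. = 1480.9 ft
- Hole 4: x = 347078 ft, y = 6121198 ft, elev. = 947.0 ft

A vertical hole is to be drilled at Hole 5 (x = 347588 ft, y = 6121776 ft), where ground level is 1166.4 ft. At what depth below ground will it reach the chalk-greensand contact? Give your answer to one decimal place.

Two edge vectors: Hole 2→Hole 3 = (-1436, -3039, 1200.4), Hole 2→Hole 4 = (-896, -944, 666.5).
Normal n = (Hole 2→Hole 3) × (Hole 2→Hole 4) = (-892315.9, -118464.4, -1367360).
So ∂z/∂x = −n_x/n_z = −0.652583007 and ∂z/∂y = −n_y/n_z = −0.086637316.
Intercept c from Hole 2: 280.5 + 227081.92 + 530405.95 = 757768.37.
At (347588, 6121776): z_contact = −226830.02 − 530374.24 + 757768.37 = 564.11 ft.
Depth below ground = 1166.4 − 564.11 = 602.3 ft.

602.3 ft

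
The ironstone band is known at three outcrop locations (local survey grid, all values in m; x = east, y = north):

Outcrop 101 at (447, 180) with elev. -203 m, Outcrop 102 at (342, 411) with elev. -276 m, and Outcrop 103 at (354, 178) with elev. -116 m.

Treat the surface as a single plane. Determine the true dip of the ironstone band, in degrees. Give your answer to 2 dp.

49.64°

Two edge vectors: Outcrop 101→Outcrop 102 = (-105, 231, -73), Outcrop 101→Outcrop 103 = (-93, -2, 87).
Normal n = (Outcrop 101→Outcrop 102) × (Outcrop 101→Outcrop 103) = (19951, 15924, 21693).
So ∂z/∂x = −n_x/n_z = −0.91970 and ∂z/∂y = −n_y/n_z = −0.73406.
Gradient magnitude |∇z| = √(a² + b²) = √(0.84584 + 0.53885) = 1.17673.
True dip = arctan(1.17673) = 49.64°, dipping toward NE (azimuth ≈ 051°).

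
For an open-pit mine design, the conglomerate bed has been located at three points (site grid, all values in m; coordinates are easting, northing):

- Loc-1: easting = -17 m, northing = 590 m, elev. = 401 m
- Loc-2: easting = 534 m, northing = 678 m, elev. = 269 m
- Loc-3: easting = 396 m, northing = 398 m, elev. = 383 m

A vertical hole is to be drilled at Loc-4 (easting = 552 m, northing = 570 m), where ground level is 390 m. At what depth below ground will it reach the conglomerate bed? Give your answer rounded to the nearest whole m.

Let the plane be z = a·easting + b·northing + c.
Loc-2−Loc-1: 551a + 88b = −132;  Loc-3−Loc-1: 413a − 192b = −18.
Solving gives a = −0.18945, b = −0.31377.
Then c = 401 − a·-17 − b·590 = 582.90.
At (552, 570): z_contact = −104.6 − 178.8 + 582.90 = 299.5 m.
Depth below ground = 390 − 299.5 = 91 m.

91 m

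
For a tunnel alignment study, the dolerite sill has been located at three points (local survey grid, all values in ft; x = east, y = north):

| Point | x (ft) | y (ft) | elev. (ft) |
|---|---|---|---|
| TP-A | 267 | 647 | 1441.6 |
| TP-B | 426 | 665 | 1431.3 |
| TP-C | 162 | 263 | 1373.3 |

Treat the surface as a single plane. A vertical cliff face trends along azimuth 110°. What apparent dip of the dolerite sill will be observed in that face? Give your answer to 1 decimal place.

8.6°

Let the plane be z = a·x + b·y + c.
TP-B−TP-A: 159a + 18b = −10.3;  TP-C−TP-A: −105a − 384b = −68.3.
Solving gives a = −0.08763, b = 0.20183.
Unit vector along 110° is (sin 110°, cos 110°) = (0.9397, -0.3420).
Slope in that direction = a·(0.9397) + b·(-0.3420) = −0.15137.
Apparent dip = arctan|0.15137| = 8.6° (true dip is 12.4°, so apparent ≤ true as expected).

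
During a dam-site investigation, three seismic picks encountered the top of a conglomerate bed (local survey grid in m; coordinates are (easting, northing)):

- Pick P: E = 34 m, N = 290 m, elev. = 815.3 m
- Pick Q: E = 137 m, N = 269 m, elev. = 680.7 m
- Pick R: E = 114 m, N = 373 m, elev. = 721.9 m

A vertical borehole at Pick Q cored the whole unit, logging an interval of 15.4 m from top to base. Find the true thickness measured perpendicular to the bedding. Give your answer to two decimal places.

9.44 m

Two edge vectors: Pick P→Pick Q = (103, -21, -134.6), Pick P→Pick R = (80, 83, -93.4).
Normal n = (Pick P→Pick Q) × (Pick P→Pick R) = (13133.2, -1147.8, 10229).
So ∂z/∂E = −n_x/n_z = −1.28392 and ∂z/∂N = −n_y/n_z = 0.11221.
|∇z| = √(a²+b²) = 1.28881, so dip δ = arctan(1.28881) = 52.19°.
True thickness = vertical thickness × cos δ = 15.4 × cos 52.19° = 9.44 m.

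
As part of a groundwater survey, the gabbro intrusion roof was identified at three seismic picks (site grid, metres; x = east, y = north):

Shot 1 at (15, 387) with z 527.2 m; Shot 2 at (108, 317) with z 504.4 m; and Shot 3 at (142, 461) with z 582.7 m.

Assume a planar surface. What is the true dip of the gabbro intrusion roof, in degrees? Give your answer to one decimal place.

27.9°

Two edge vectors: Shot 1→Shot 2 = (93, -70, -22.8), Shot 1→Shot 3 = (127, 74, 55.5).
Normal n = (Shot 1→Shot 2) × (Shot 1→Shot 3) = (-2197.8, -8057.1, 15772).
So ∂z/∂x = −n_x/n_z = 0.13935 and ∂z/∂y = −n_y/n_z = 0.51085.
Gradient magnitude |∇z| = √(a² + b²) = √(0.01942 + 0.26097) = 0.52951.
True dip = arctan(0.52951) = 27.9°, dipping toward SSW (azimuth ≈ 195°).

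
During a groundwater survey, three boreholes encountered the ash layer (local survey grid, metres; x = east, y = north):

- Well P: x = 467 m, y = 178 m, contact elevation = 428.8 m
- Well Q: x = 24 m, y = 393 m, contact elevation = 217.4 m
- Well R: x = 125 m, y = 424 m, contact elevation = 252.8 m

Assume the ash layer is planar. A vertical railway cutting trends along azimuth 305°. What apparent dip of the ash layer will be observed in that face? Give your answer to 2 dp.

Let the plane be z = a·x + b·y + c.
Well Q−Well P: −443a + 215b = −211.4;  Well R−Well P: −342a + 246b = −176.
Solving gives a = 0.39958, b = −0.15993.
Unit vector along 305° is (sin 305°, cos 305°) = (-0.8192, 0.5736).
Slope in that direction = a·(-0.8192) + b·(0.5736) = −0.41905.
Apparent dip = arctan|0.41905| = 22.74° (true dip is 23.3°, so apparent ≤ true as expected).

22.74°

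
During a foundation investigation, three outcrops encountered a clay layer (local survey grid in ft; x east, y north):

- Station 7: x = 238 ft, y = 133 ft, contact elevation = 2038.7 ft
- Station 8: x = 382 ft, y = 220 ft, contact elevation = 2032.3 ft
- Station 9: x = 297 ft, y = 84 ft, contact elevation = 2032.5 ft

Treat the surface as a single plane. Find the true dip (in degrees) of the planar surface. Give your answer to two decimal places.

Two edge vectors: Station 7→Station 8 = (144, 87, -6.4), Station 7→Station 9 = (59, -49, -6.2).
Normal n = (Station 7→Station 8) × (Station 7→Station 9) = (-853, 515.2, -12189).
So ∂z/∂x = −n_x/n_z = −0.06998 and ∂z/∂y = −n_y/n_z = 0.04227.
Gradient magnitude |∇z| = √(a² + b²) = √(0.00490 + 0.00179) = 0.08176.
True dip = arctan(0.08176) = 4.67°, dipping toward ESE (azimuth ≈ 121°).

4.67°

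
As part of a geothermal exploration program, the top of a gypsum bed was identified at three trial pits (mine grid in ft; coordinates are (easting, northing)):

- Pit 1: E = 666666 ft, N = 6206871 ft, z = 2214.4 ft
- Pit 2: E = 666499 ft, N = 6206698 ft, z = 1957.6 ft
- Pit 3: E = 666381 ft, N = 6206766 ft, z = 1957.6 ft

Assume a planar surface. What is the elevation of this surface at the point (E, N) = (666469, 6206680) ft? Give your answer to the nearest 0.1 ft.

Let the plane be z = a·E + b·N + c.
Pit 2−Pit 1: −167a − 173b = −256.8;  Pit 3−Pit 1: −285a − 105b = −256.8.
Solving gives a = 0.549650614, b = 0.953805477.
Then c = 2214.4 − a·666666 − b·6206871 = −6284366.53.
At (666469, 6206680): z = 366325.1 + 5919965.4 − 6284366.53 = 1923.9 ft.

1923.9 ft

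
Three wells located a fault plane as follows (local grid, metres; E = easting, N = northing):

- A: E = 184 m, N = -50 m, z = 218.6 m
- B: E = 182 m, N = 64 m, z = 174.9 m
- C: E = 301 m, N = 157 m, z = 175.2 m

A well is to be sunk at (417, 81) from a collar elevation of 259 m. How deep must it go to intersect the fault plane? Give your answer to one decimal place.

20.5 m

Let the plane be z = a·E + b·N + c.
B−A: −2a + 114b = −43.7;  C−A: 117a + 207b = −43.4.
Solving gives a = 0.29801, b = −0.37811.
Then c = 218.6 − a·184 − b·-50 = 144.86.
At (417, 81): z_contact = 124.27 − 30.63 + 144.86 = 238.51 m.
Depth below ground = 259 − 238.51 = 20.5 m.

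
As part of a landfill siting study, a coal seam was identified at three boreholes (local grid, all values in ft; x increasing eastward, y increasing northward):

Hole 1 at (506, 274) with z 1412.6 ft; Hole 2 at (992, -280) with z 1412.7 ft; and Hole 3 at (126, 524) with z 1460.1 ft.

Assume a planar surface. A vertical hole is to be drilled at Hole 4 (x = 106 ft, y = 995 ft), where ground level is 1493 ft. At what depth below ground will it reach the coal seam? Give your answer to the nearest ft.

Two edge vectors: Hole 1→Hole 2 = (486, -554, 0.1), Hole 1→Hole 3 = (-380, 250, 47.5).
Normal n = (Hole 1→Hole 2) × (Hole 1→Hole 3) = (-26340, -23123, -89020).
So ∂z/∂x = −n_x/n_z = −0.29589 and ∂z/∂y = −n_y/n_z = −0.25975.
Intercept c from Hole 1: 1412.6 + 149.72 + 71.17 = 1633.49.
At (106, 995): z_contact = −31.4 − 258.5 + 1633.49 = 1343.7 ft.
Depth below ground = 1493 − 1343.7 = 149 ft.

149 ft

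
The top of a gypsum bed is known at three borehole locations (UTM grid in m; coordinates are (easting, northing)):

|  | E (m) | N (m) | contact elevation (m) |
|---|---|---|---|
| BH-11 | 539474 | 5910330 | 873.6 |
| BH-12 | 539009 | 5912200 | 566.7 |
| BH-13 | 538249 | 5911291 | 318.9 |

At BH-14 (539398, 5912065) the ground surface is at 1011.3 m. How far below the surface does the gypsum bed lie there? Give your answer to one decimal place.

Let the plane be z = a·E + b·N + c.
BH-12−BH-11: −465a + 1870b = −306.9;  BH-13−BH-11: −1225a + 961b = −554.7.
Solving gives a = 0.402605423, b = −0.064004534.
Then c = 873.6 − a·539474 − b·5910330 = 161966.36.
At (539398, 5912065): z_contact = 217164.56 − 378398.96 + 161966.36 = 731.95 m.
Depth below ground = 1011.3 − 731.95 = 279.3 m.

279.3 m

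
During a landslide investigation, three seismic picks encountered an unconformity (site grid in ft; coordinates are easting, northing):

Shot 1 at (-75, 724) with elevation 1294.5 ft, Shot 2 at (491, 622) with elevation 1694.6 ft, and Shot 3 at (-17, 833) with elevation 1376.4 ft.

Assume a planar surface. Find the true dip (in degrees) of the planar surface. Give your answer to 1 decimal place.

Two edge vectors: Shot 1→Shot 2 = (566, -102, 400.1), Shot 1→Shot 3 = (58, 109, 81.9).
Normal n = (Shot 1→Shot 2) × (Shot 1→Shot 3) = (-51964.7, -23149.6, 67610).
So ∂z/∂easting = −n_x/n_z = 0.76859 and ∂z/∂northing = −n_y/n_z = 0.34240.
Gradient magnitude |∇z| = √(a² + b²) = √(0.59074 + 0.11724) = 0.84141.
True dip = arctan(0.84141) = 40.1°, dipping toward WSW (azimuth ≈ 246°).

40.1°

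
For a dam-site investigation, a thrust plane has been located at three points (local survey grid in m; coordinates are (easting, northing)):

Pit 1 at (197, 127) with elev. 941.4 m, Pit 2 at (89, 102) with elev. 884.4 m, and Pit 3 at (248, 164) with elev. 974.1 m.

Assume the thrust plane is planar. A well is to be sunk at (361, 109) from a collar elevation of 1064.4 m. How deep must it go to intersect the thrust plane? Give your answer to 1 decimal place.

49.3 m

Two edge vectors: Pit 1→Pit 2 = (-108, -25, -57), Pit 1→Pit 3 = (51, 37, 32.7).
Normal n = (Pit 1→Pit 2) × (Pit 1→Pit 3) = (1291.5, 624.6, -2721).
So ∂z/∂E = −n_x/n_z = 0.47464 and ∂z/∂N = −n_y/n_z = 0.22955.
Intercept c from Pit 1: 941.4 − 93.50 − 29.15 = 818.74.
At (361, 109): z_contact = 171.35 + 25.02 + 818.74 = 1015.11 m.
Depth below ground = 1064.4 − 1015.11 = 49.3 m.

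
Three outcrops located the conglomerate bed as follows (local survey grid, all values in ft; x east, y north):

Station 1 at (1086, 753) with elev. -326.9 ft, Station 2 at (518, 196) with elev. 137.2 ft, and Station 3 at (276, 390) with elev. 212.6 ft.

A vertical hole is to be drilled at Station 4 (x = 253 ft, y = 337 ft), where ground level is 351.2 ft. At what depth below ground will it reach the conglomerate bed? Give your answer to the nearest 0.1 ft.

111.2 ft

Let the plane be z = a·x + b·y + c.
Station 2−Station 1: −568a − 557b = 464.1;  Station 3−Station 1: −810a − 363b = 539.5.
Solving gives a = −0.538942, b = −0.283628.
Then c = -326.9 − a·1086 − b·753 = 471.96.
At (253, 337): z_contact = −136.35 − 95.58 + 471.96 = 240.03 ft.
Depth below ground = 351.2 − 240.03 = 111.2 ft.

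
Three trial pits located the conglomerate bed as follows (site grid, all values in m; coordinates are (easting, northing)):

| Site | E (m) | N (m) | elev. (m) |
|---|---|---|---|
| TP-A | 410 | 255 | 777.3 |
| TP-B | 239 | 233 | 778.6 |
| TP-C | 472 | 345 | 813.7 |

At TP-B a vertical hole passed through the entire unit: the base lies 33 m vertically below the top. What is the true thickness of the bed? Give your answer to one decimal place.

Two edge vectors: TP-A→TP-B = (-171, -22, 1.3), TP-A→TP-C = (62, 90, 36.4).
Normal n = (TP-A→TP-B) × (TP-A→TP-C) = (-917.8, 6305, -14026).
So ∂z/∂E = −n_x/n_z = −0.06544 and ∂z/∂N = −n_y/n_z = 0.44952.
|∇z| = √(a²+b²) = 0.45426, so dip δ = arctan(0.45426) = 24.43°.
True thickness = vertical thickness × cos δ = 33 × cos 24.43° = 30.0 m.

30.0 m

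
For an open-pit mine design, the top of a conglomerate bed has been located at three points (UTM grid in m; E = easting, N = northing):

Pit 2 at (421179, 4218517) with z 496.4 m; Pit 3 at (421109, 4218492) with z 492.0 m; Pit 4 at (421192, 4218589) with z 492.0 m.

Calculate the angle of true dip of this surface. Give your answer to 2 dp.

6.79°

Two edge vectors: Pit 2→Pit 3 = (-70, -25, -4.4), Pit 2→Pit 4 = (13, 72, -4.4).
Normal n = (Pit 2→Pit 3) × (Pit 2→Pit 4) = (426.8, -365.2, -4715).
So ∂z/∂E = −n_x/n_z = 0.09052 and ∂z/∂N = −n_y/n_z = −0.07745.
Gradient magnitude |∇z| = √(a² + b²) = √(0.00819 + 0.00600) = 0.11913.
True dip = arctan(0.11913) = 6.79°, dipping toward NW (azimuth ≈ 311°).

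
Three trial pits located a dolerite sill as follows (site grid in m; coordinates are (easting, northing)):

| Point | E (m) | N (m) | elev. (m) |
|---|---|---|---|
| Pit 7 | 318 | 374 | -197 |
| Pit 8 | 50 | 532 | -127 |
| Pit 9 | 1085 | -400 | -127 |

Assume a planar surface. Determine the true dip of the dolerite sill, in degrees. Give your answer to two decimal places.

Two edge vectors: Pit 7→Pit 8 = (-268, 158, 70), Pit 7→Pit 9 = (767, -774, 70).
Normal n = (Pit 7→Pit 8) × (Pit 7→Pit 9) = (65240, 72450, 86246).
So ∂z/∂E = −n_x/n_z = −0.75644 and ∂z/∂N = −n_y/n_z = −0.84004.
Gradient magnitude |∇z| = √(a² + b²) = √(0.57220 + 0.70567) = 1.13043.
True dip = arctan(1.13043) = 48.50°, dipping toward NE (azimuth ≈ 042°).

48.50°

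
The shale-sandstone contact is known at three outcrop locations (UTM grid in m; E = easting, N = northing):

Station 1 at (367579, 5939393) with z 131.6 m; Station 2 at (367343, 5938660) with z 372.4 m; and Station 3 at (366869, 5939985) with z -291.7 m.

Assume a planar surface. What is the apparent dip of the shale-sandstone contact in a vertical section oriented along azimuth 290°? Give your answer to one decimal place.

Two edge vectors: Station 1→Station 2 = (-236, -733, 240.8), Station 1→Station 3 = (-710, 592, -423.3).
Normal n = (Station 1→Station 2) × (Station 1→Station 3) = (167725.3, -270866.8, -660142).
So ∂z/∂E = −n_x/n_z = 0.25407 and ∂z/∂N = −n_y/n_z = −0.41032.
Unit vector along 290° is (sin 290°, cos 290°) = (-0.9397, 0.3420).
Slope in that direction = a·(-0.9397) + b·(0.3420) = −0.37909.
Apparent dip = arctan|0.37909| = 20.8° (true dip is 25.8°, so apparent ≤ true as expected).

20.8°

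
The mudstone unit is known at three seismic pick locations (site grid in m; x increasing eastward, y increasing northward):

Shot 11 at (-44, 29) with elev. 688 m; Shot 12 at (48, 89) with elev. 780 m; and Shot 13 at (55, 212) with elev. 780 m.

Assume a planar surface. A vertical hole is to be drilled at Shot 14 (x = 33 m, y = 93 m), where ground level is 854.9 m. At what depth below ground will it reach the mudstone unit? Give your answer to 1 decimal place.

90.7 m

Let the plane be z = a·x + b·y + c.
Shot 12−Shot 11: 92a + 60b = 92;  Shot 13−Shot 11: 99a + 183b = 92.
Solving gives a = 1.03855, b = −0.05910.
Then c = 688 − a·-44 − b·29 = 735.41.
At (33, 93): z_contact = 34.27 − 5.50 + 735.41 = 764.19 m.
Depth below ground = 854.9 − 764.19 = 90.7 m.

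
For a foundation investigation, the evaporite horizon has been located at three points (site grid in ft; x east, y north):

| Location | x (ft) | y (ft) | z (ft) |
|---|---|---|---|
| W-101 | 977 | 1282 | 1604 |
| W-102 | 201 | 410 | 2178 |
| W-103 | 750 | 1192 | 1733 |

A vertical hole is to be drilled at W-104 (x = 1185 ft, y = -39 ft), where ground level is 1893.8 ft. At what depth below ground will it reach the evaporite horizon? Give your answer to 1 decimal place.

77.2 ft

Two edge vectors: W-101→W-102 = (-776, -872, 574), W-101→W-103 = (-227, -90, 129).
Normal n = (W-101→W-102) × (W-101→W-103) = (-60828, -30194, -128104).
So ∂z/∂x = −n_x/n_z = −0.474833 and ∂z/∂y = −n_y/n_z = −0.235699.
Intercept c from W-101: 1604 + 463.91 + 302.17 = 2370.08.
At (1185, -39): z_contact = −562.68 + 9.19 + 2370.08 = 1816.59 ft.
Depth below ground = 1893.8 − 1816.59 = 77.2 ft.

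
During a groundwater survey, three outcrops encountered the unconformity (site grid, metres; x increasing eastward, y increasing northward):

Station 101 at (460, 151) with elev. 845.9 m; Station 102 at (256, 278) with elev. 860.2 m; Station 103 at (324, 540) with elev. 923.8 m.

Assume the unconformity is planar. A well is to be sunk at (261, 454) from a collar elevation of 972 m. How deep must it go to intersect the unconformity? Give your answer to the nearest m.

72 m

Let the plane be z = a·x + b·y + c.
Station 102−Station 101: −204a + 127b = 14.3;  Station 103−Station 101: −136a + 389b = 77.9.
Solving gives a = 0.06975, b = 0.22464.
Then c = 845.9 − a·460 − b·151 = 779.89.
At (261, 454): z_contact = 18.2 + 102.0 + 779.89 = 900.1 m.
Depth below ground = 972 − 900.1 = 72 m.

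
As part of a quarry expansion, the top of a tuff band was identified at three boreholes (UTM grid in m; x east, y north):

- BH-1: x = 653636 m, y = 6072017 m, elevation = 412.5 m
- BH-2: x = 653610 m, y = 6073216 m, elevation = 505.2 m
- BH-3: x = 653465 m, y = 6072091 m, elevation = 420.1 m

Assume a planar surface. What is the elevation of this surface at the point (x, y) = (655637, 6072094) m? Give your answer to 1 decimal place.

Let the plane be z = a·x + b·y + c.
BH-2−BH-1: −26a + 1199b = 92.7;  BH-3−BH-1: −171a + 74b = 7.6.
Solving gives a = −0.011090815, b = 0.077073927.
Then c = 412.5 − a·653636 − b·6072017 = −460332.34.
At (655637, 6072094): z = −7271.5 + 468000.1 − 460332.34 = 396.2 m.

396.2 m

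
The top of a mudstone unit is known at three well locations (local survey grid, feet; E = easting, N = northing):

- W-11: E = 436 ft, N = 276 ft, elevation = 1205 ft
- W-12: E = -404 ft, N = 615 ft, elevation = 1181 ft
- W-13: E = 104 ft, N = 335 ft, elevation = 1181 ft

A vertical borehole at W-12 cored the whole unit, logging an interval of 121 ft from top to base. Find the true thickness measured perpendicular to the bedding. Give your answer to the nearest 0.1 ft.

Two edge vectors: W-11→W-12 = (-840, 339, -24), W-11→W-13 = (-332, 59, -24).
Normal n = (W-11→W-12) × (W-11→W-13) = (-6720, -12192, 62988).
So ∂z/∂E = −n_x/n_z = 0.10669 and ∂z/∂N = −n_y/n_z = 0.19356.
|∇z| = √(a²+b²) = 0.22102, so dip δ = arctan(0.22102) = 12.46°.
True thickness = vertical thickness × cos δ = 121 × cos 12.46° = 118.1 ft.

118.1 ft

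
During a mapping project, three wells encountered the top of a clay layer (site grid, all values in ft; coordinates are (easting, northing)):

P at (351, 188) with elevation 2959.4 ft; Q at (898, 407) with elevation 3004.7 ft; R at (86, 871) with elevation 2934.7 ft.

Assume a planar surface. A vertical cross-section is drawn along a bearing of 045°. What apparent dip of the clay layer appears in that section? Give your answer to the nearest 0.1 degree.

3.3°

Two edge vectors: P→Q = (547, 219, 45.3), P→R = (-265, 683, -24.7).
Normal n = (P→Q) × (P→R) = (-36349.2, 1506.4, 431636).
So ∂z/∂E = −n_x/n_z = 0.08421 and ∂z/∂N = −n_y/n_z = −0.00349.
Unit vector along 045° is (sin 45°, cos 45°) = (0.7071, 0.7071).
Slope in that direction = a·(0.7071) + b·(0.7071) = 0.05708.
Apparent dip = arctan|0.05708| = 3.3° (true dip is 4.8°, so apparent ≤ true as expected).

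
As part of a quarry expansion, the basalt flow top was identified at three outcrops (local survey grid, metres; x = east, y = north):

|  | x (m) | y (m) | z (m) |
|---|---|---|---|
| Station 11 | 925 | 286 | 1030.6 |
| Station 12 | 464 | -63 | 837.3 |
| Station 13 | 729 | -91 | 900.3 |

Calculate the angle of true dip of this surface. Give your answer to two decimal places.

18.49°

Two edge vectors: Station 11→Station 12 = (-461, -349, -193.3), Station 11→Station 13 = (-196, -377, -130.3).
Normal n = (Station 11→Station 12) × (Station 11→Station 13) = (-27399.4, -22181.5, 105393).
So ∂z/∂x = −n_x/n_z = 0.25997 and ∂z/∂y = −n_y/n_z = 0.21046.
Gradient magnitude |∇z| = √(a² + b²) = √(0.06759 + 0.04430) = 0.33449.
True dip = arctan(0.33449) = 18.49°, dipping toward SW (azimuth ≈ 231°).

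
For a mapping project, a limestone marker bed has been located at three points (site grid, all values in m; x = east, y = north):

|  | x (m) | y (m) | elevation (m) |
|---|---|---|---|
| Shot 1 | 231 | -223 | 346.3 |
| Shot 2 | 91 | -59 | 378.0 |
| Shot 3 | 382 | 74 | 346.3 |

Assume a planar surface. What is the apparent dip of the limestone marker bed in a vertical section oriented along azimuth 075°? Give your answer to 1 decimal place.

Let the plane be z = a·x + b·y + c.
Shot 2−Shot 1: −140a + 164b = 31.7;  Shot 3−Shot 1: 151a + 297b = 0.
Solving gives a = −0.14191, b = 0.07215.
Unit vector along 075° is (sin 75°, cos 75°) = (0.9659, 0.2588).
Slope in that direction = a·(0.9659) + b·(0.2588) = −0.11840.
Apparent dip = arctan|0.11840| = 6.8° (true dip is 9.0°, so apparent ≤ true as expected).

6.8°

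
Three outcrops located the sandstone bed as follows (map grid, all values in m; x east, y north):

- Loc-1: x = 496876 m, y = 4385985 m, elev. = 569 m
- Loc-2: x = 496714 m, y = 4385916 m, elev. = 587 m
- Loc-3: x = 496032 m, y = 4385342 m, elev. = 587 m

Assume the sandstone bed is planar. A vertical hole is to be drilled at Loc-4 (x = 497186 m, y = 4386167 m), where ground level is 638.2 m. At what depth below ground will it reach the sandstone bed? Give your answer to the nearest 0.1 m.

90.3 m

Two edge vectors: Loc-1→Loc-2 = (-162, -69, 18), Loc-1→Loc-3 = (-844, -643, 18).
Normal n = (Loc-1→Loc-2) × (Loc-1→Loc-3) = (10332, -12276, 45930).
So ∂z/∂x = −n_x/n_z = −0.224951012 and ∂z/∂y = −n_y/n_z = 0.267276290.
Intercept c from Loc-1: 569 + 111772.76 − 1172269.80 = −1059928.04.
At (497186, 4386167): z_contact = −111842.49 + 1172318.44 − 1059928.04 = 547.91 m.
Depth below ground = 638.2 − 547.91 = 90.3 m.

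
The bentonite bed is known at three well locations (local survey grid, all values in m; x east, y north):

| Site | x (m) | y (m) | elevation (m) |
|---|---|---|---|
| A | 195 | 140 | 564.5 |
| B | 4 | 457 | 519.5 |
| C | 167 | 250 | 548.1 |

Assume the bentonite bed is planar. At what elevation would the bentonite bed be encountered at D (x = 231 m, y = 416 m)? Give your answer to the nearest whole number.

Let the plane be z = a·x + b·y + c.
B−A: −191a + 317b = −45;  C−A: −28a + 110b = −16.4.
Solving gives a = −0.02050, b = −0.15431.
Then c = 564.5 − a·195 − b·140 = 590.10.
At (231, 416): z = −4.7 − 64.2 + 590.10 = 521.2 m.

521 m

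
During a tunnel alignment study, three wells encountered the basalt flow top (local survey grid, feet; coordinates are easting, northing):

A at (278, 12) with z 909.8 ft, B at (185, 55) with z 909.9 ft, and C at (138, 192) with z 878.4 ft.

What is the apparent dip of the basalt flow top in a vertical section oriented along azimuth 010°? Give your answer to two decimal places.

Let the plane be z = a·easting + b·northing + c.
B−A: −93a + 43b = 0.1;  C−A: −140a + 180b = −31.4.
Solving gives a = −0.12763, b = −0.27371.
Unit vector along 010° is (sin 10°, cos 10°) = (0.1736, 0.9848).
Slope in that direction = a·(0.1736) + b·(0.9848) = −0.29172.
Apparent dip = arctan|0.29172| = 16.26° (true dip is 16.8°, so apparent ≤ true as expected).

16.26°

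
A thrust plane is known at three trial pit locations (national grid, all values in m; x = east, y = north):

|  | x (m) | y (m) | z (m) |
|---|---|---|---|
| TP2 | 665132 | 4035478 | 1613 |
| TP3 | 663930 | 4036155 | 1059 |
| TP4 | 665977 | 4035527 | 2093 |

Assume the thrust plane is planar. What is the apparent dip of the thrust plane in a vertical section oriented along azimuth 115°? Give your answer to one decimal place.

Two edge vectors: TP2→TP3 = (-1202, 677, -554), TP2→TP4 = (845, 49, 480).
Normal n = (TP2→TP3) × (TP2→TP4) = (352106, 108830, -630963).
So ∂z/∂x = −n_x/n_z = 0.55805 and ∂z/∂y = −n_y/n_z = 0.17248.
Unit vector along 115° is (sin 115°, cos 115°) = (0.9063, -0.4226).
Slope in that direction = a·(0.9063) + b·(-0.4226) = 0.43287.
Apparent dip = arctan|0.43287| = 23.4° (true dip is 30.3°, so apparent ≤ true as expected).

23.4°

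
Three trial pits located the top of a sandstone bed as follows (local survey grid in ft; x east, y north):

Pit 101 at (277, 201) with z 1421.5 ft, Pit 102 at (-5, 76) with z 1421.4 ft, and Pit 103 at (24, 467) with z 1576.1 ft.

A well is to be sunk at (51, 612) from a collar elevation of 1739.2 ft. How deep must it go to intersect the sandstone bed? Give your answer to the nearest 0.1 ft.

Let the plane be z = a·x + b·y + c.
Pit 102−Pit 101: −282a − 125b = −0.1;  Pit 103−Pit 101: −253a + 266b = 154.6.
Solving gives a = −0.18097, b = 0.40907.
Then c = 1421.5 − a·277 − b·201 = 1389.41.
At (51, 612): z_contact = −9.23 + 250.35 + 1389.41 = 1630.53 ft.
Depth below ground = 1739.2 − 1630.53 = 108.7 ft.

108.7 ft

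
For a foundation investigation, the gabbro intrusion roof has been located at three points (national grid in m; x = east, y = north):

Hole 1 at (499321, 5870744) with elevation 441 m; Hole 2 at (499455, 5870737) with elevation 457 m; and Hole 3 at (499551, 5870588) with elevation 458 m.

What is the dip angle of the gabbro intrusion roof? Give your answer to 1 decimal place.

8.1°

Two edge vectors: Hole 1→Hole 2 = (134, -7, 16), Hole 1→Hole 3 = (230, -156, 17).
Normal n = (Hole 1→Hole 2) × (Hole 1→Hole 3) = (2377, 1402, -19294).
So ∂z/∂x = −n_x/n_z = 0.12320 and ∂z/∂y = −n_y/n_z = 0.07267.
Gradient magnitude |∇z| = √(a² + b²) = √(0.01518 + 0.00528) = 0.14303.
True dip = arctan(0.14303) = 8.1°, dipping toward WSW (azimuth ≈ 239°).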